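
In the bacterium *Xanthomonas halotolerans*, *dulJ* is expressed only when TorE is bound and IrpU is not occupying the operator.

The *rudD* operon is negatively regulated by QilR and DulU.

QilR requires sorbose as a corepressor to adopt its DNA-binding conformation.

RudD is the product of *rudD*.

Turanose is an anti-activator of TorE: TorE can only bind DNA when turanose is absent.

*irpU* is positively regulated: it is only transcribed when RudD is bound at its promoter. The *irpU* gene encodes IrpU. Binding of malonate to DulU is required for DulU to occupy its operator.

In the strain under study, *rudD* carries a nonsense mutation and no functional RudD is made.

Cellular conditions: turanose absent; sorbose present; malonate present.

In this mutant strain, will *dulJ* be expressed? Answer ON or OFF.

ON

RudD is non-functional in this strain, so it has no effect.
Required activator RudD is absent, so *irpU* is not transcribed.
So IrpU is not produced.
Turanose is absent, so TorE is active.
No repressor is bound and TorE is active, so *dulJ* is transcribed.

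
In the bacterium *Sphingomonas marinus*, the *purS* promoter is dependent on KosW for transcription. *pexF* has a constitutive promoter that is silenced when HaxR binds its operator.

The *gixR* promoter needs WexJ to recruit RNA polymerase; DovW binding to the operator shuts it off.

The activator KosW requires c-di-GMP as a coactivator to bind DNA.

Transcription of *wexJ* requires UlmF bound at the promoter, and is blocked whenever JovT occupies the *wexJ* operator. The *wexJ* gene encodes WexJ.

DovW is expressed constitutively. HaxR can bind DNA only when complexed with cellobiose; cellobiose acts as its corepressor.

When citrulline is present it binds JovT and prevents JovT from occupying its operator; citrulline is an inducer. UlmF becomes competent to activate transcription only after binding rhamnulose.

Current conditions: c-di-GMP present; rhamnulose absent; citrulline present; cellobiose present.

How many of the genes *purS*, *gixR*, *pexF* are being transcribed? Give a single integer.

1

c-di-GMP is present, so KosW is active.
No repressor is bound and KosW is active, so *purS* is transcribed.
→ *purS* is ON.
DovW is produced constitutively and is active.
Rhamnulose is absent, so UlmF is inactive.
Citrulline is present, so JovT is inactive.
Required activator UlmF is absent, so *wexJ* is not transcribed.
So WexJ is not produced.
With repressor DovW bound, *gixR* is not transcribed.
→ *gixR* is OFF.
Cellobiose is present, so HaxR is active.
With repressor HaxR bound, *pexF* is not transcribed.
→ *pexF* is OFF.
1 of the 3 genes is transcribed.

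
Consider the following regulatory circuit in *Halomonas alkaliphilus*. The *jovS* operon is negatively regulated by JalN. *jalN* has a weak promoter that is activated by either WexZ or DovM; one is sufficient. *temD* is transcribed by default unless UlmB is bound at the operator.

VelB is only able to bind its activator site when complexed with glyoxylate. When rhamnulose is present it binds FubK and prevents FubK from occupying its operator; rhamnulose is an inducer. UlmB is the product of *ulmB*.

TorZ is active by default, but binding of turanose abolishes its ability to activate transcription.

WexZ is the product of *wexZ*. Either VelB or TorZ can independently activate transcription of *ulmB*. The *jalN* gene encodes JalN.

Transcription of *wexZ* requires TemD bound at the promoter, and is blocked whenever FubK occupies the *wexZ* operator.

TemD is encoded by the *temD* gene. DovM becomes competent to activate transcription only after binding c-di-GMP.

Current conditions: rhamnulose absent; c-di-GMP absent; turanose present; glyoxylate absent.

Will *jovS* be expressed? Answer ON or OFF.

ON

Glyoxylate is absent, so VelB is inactive.
Turanose is present, so TorZ is inactive.
No activator is available at the *ulmB* promoter, so *ulmB* is not transcribed.
So UlmB is not produced.
With no repressor bound, *temD* is transcribed.
So TemD is produced and active.
Rhamnulose is absent, so FubK is active.
With repressor FubK bound, *wexZ* is not transcribed.
So WexZ is not produced.
c-di-GMP is absent, so DovM is inactive.
No activator is available at the *jalN* promoter, so *jalN* is not transcribed.
So JalN is not produced.
With no repressor bound, *jovS* is transcribed.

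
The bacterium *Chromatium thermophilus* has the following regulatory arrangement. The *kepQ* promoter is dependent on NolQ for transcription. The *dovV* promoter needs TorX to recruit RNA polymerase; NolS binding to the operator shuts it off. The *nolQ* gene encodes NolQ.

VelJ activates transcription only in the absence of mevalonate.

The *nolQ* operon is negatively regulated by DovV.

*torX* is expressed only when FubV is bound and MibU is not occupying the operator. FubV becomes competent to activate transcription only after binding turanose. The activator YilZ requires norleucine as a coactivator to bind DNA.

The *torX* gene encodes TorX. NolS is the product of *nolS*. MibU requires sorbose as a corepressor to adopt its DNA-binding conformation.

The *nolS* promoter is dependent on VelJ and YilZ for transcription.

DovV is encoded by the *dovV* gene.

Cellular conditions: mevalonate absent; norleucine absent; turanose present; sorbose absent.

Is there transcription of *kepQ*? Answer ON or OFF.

Turanose is present, so FubV is active.
Sorbose is absent, so MibU is inactive.
No repressor is bound and FubV is active, so *torX* is transcribed.
So TorX is produced and active.
Mevalonate is absent, so VelJ is active.
Norleucine is absent, so YilZ is inactive.
Required activator YilZ is absent, so *nolS* is not transcribed.
So NolS is not produced.
No repressor is bound and TorX is active, so *dovV* is transcribed.
So DovV is produced and active.
With repressor DovV bound, *nolQ* is not transcribed.
So NolQ is not produced.
Required activator NolQ is absent, so *kepQ* is not transcribed.

OFF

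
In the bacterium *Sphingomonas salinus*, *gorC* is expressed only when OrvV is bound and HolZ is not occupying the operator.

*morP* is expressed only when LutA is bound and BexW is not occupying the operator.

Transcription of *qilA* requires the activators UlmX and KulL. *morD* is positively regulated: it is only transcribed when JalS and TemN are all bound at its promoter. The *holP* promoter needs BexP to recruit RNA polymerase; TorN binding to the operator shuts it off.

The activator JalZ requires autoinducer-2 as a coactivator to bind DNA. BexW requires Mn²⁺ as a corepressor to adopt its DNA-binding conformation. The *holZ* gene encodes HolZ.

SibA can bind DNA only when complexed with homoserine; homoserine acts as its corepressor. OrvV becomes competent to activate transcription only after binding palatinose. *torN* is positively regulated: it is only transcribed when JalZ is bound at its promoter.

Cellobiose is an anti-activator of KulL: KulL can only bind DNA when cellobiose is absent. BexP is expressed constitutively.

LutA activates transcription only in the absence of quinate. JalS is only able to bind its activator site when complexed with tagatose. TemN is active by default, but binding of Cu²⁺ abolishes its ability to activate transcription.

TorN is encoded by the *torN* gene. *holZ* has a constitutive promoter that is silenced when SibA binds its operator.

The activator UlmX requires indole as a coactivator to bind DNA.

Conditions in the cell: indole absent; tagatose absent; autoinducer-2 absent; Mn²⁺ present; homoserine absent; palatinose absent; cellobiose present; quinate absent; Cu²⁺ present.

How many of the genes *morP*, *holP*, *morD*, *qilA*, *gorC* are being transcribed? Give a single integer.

1

Mn²⁺ is present, so BexW is active.
Quinate is absent, so LutA is active.
With repressor BexW bound, *morP* is not transcribed.
→ *morP* is OFF.
BexP is produced constitutively and is active.
Autoinducer-2 is absent, so JalZ is inactive.
Required activator JalZ is absent, so *torN* is not transcribed.
So TorN is not produced.
No repressor is bound and BexP is active, so *holP* is transcribed.
→ *holP* is ON.
Tagatose is absent, so JalS is inactive.
Cu²⁺ is present, so TemN is inactive.
Required activator JalS is absent, so *morD* is not transcribed.
→ *morD* is OFF.
Indole is absent, so UlmX is inactive.
Cellobiose is present, so KulL is inactive.
Required activator UlmX is absent, so *qilA* is not transcribed.
→ *qilA* is OFF.
Palatinose is absent, so OrvV is inactive.
Homoserine is absent, so SibA is inactive.
With no repressor bound, *holZ* is transcribed.
So HolZ is produced and active.
With repressor HolZ bound, *gorC* is not transcribed.
→ *gorC* is OFF.
1 of the 5 genes is transcribed.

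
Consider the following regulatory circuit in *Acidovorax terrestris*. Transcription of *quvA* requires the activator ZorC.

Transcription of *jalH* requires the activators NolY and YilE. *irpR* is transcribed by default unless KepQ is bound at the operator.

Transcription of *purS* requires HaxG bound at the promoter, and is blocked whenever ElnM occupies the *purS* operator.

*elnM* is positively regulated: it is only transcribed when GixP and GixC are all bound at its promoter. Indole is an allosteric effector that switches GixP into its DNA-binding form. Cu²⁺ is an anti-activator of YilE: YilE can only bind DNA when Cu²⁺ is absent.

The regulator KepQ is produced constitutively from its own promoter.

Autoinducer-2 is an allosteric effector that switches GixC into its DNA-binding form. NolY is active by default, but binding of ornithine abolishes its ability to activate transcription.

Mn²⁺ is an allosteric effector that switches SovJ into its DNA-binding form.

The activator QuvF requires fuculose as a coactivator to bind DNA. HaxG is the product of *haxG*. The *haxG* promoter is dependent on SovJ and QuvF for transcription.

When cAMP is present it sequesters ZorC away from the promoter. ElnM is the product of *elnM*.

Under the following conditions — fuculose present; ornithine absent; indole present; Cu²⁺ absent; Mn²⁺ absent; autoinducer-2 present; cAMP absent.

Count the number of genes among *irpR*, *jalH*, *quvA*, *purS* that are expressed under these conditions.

2

KepQ is produced constitutively and is active.
With repressor KepQ bound, *irpR* is not transcribed.
→ *irpR* is OFF.
Ornithine is absent, so NolY is active.
Cu²⁺ is absent, so YilE is active.
No repressor is bound and NolY and YilE are active, so *jalH* is transcribed.
→ *jalH* is ON.
cAMP is absent, so ZorC is active.
No repressor is bound and ZorC is active, so *quvA* is transcribed.
→ *quvA* is ON.
Mn²⁺ is absent, so SovJ is inactive.
Fuculose is present, so QuvF is active.
Required activator SovJ is absent, so *haxG* is not transcribed.
So HaxG is not produced.
Indole is present, so GixP is active.
Autoinducer-2 is present, so GixC is active.
No repressor is bound and GixP and GixC are active, so *elnM* is transcribed.
So ElnM is produced and active.
With repressor ElnM bound, *purS* is not transcribed.
→ *purS* is OFF.
2 of the 4 genes are transcribed.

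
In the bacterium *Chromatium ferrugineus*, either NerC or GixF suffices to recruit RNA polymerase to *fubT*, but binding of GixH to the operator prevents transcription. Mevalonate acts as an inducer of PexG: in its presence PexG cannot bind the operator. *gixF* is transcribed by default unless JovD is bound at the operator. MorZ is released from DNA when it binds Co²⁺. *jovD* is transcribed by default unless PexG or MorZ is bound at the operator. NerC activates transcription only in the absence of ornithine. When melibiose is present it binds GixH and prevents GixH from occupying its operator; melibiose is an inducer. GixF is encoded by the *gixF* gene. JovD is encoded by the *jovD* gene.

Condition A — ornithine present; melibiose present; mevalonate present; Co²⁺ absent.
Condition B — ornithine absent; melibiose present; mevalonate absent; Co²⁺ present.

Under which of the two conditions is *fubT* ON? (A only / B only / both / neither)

both

Condition A:
Ornithine is present, so NerC is inactive.
Melibiose is present, so GixH is inactive.
Mevalonate is present, so PexG is inactive.
Co²⁺ is absent, so MorZ is active.
With repressor MorZ bound, *jovD* is not transcribed.
So JovD is not produced.
With no repressor bound, *gixF* is transcribed.
So GixF is produced and active.
Activator GixF is present, so *fubT* is transcribed.
→ *fubT* is ON in A.
Condition B:
Ornithine is absent, so NerC is active.
Melibiose is present, so GixH is inactive.
Mevalonate is absent, so PexG is active.
Co²⁺ is present, so MorZ is inactive.
With repressor PexG bound, *jovD* is not transcribed.
So JovD is not produced.
With no repressor bound, *gixF* is transcribed.
So GixF is produced and active.
Activator NerC is present, so *fubT* is transcribed.
→ *fubT* is ON in B.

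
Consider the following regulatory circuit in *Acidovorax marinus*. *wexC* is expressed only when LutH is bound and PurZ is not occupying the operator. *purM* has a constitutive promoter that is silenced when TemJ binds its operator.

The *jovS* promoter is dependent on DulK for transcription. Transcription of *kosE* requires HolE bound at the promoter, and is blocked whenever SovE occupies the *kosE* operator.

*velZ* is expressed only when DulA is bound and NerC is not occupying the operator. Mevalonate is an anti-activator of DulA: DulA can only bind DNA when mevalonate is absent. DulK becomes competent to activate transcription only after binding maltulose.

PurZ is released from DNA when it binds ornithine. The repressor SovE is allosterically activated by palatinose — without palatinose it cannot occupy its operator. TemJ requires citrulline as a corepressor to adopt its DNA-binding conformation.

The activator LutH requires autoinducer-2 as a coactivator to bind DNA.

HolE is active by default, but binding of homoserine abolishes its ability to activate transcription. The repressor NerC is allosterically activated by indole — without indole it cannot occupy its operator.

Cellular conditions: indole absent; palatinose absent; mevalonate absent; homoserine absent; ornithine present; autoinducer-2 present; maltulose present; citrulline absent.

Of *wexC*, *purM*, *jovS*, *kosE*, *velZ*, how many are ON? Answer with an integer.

5

Ornithine is present, so PurZ is inactive.
Autoinducer-2 is present, so LutH is active.
No repressor is bound and LutH is active, so *wexC* is transcribed.
→ *wexC* is ON.
Citrulline is absent, so TemJ is inactive.
With no repressor bound, *purM* is transcribed.
→ *purM* is ON.
Maltulose is present, so DulK is active.
No repressor is bound and DulK is active, so *jovS* is transcribed.
→ *jovS* is ON.
Palatinose is absent, so SovE is inactive.
Homoserine is absent, so HolE is active.
No repressor is bound and HolE is active, so *kosE* is transcribed.
→ *kosE* is ON.
Indole is absent, so NerC is inactive.
Mevalonate is absent, so DulA is active.
No repressor is bound and DulA is active, so *velZ* is transcribed.
→ *velZ* is ON.
5 of the 5 genes are transcribed.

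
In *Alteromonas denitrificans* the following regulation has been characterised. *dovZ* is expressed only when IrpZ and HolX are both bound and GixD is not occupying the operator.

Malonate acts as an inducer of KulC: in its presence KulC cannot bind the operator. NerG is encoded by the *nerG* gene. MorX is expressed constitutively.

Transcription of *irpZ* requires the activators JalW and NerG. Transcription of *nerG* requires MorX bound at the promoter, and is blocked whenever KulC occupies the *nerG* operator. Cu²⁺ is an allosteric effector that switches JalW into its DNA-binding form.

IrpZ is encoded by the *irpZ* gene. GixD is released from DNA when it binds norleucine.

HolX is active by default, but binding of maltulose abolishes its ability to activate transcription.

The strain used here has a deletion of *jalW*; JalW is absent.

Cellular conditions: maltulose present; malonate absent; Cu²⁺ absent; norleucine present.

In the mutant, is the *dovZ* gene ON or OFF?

OFF

JalW is non-functional in this strain, so it has no effect.
Malonate is absent, so KulC is active.
MorX is produced constitutively and is active.
With repressor KulC bound, *nerG* is not transcribed.
So NerG is not produced.
Required activator JalW is absent, so *irpZ* is not transcribed.
So IrpZ is not produced.
Norleucine is present, so GixD is inactive.
Maltulose is present, so HolX is inactive.
Required activator IrpZ is absent, so *dovZ* is not transcribed.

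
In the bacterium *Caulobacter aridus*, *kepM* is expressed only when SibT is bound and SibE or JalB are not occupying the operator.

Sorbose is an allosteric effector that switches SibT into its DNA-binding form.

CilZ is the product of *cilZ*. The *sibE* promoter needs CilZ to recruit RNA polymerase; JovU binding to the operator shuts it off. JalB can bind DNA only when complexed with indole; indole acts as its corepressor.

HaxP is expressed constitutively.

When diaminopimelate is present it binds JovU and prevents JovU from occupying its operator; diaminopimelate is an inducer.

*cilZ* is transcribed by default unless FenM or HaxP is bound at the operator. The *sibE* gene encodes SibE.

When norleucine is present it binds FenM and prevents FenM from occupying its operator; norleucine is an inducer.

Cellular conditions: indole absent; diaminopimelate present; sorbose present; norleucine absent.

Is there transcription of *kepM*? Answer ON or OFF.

Norleucine is absent, so FenM is active.
HaxP is produced constitutively and is active.
With repressor FenM bound, *cilZ* is not transcribed.
So CilZ is not produced.
Diaminopimelate is present, so JovU is inactive.
Required activator CilZ is absent, so *sibE* is not transcribed.
So SibE is not produced.
Indole is absent, so JalB is inactive.
Sorbose is present, so SibT is active.
No repressor is bound and SibT is active, so *kepM* is transcribed.

ON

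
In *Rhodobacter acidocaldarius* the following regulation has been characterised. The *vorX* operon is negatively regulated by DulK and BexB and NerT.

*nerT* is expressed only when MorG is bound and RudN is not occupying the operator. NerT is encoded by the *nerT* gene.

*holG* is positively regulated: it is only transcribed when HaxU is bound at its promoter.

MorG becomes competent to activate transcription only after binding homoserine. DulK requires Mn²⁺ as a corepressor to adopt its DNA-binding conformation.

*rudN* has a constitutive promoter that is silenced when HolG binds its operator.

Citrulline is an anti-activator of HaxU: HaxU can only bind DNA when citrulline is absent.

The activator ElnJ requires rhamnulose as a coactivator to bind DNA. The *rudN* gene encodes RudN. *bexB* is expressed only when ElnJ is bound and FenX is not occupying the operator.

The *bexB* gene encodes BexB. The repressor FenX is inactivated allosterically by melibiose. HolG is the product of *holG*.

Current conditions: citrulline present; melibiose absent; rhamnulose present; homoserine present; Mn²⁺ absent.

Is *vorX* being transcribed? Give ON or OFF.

Mn²⁺ is absent, so DulK is inactive.
Rhamnulose is present, so ElnJ is active.
Melibiose is absent, so FenX is active.
With repressor FenX bound, *bexB* is not transcribed.
So BexB is not produced.
Citrulline is present, so HaxU is inactive.
Required activator HaxU is absent, so *holG* is not transcribed.
So HolG is not produced.
With no repressor bound, *rudN* is transcribed.
So RudN is produced and active.
Homoserine is present, so MorG is active.
With repressor RudN bound, *nerT* is not transcribed.
So NerT is not produced.
With no repressor bound, *vorX* is transcribed.

ON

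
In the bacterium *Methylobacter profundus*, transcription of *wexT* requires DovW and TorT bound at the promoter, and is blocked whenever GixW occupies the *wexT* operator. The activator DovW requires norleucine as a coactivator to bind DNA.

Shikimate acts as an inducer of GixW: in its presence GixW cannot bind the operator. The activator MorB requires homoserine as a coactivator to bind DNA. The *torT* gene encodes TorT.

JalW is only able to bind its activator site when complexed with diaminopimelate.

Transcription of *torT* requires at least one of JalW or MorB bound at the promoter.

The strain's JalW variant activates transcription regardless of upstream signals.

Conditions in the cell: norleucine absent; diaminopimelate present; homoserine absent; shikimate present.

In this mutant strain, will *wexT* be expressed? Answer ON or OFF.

OFF

Shikimate is present, so GixW is inactive.
Norleucine is absent, so DovW is inactive.
JalW is constitutively active in this strain.
Homoserine is absent, so MorB is inactive.
Activator JalW is present, so *torT* is transcribed.
So TorT is produced and active.
Required activator DovW is absent, so *wexT* is not transcribed.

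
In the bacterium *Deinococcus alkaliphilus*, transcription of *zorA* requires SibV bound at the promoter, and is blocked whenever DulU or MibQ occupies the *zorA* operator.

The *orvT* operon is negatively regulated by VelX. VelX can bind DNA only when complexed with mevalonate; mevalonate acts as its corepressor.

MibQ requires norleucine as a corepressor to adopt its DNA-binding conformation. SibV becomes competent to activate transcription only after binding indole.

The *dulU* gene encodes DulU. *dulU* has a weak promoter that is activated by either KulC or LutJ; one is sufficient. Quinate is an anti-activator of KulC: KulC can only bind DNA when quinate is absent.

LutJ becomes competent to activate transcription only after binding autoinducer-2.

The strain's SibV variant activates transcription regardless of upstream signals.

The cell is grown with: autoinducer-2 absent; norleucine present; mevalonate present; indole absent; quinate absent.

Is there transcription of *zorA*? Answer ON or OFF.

OFF

Quinate is absent, so KulC is active.
Autoinducer-2 is absent, so LutJ is inactive.
Activator KulC is present, so *dulU* is transcribed.
So DulU is produced and active.
Norleucine is present, so MibQ is active.
SibV is constitutively active in this strain.
With repressor DulU bound, *zorA* is not transcribed.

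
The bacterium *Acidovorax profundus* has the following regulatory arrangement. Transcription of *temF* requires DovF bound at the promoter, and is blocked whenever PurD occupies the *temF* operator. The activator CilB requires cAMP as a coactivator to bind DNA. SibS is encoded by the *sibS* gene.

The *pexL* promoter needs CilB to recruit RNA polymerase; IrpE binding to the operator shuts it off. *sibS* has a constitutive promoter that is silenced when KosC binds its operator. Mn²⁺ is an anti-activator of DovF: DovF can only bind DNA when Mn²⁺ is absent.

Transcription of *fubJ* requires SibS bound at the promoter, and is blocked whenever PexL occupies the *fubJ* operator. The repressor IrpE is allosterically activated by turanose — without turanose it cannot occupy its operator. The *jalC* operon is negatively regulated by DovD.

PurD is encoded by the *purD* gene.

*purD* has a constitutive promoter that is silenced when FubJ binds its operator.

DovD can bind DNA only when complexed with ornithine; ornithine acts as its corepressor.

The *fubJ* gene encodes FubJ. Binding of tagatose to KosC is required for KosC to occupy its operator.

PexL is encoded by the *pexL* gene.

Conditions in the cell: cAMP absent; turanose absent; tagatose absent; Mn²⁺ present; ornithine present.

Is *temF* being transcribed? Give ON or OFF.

OFF

Turanose is absent, so IrpE is inactive.
cAMP is absent, so CilB is inactive.
Required activator CilB is absent, so *pexL* is not transcribed.
So PexL is not produced.
Tagatose is absent, so KosC is inactive.
With no repressor bound, *sibS* is transcribed.
So SibS is produced and active.
No repressor is bound and SibS is active, so *fubJ* is transcribed.
So FubJ is produced and active.
With repressor FubJ bound, *purD* is not transcribed.
So PurD is not produced.
Mn²⁺ is present, so DovF is inactive.
Required activator DovF is absent, so *temF* is not transcribed.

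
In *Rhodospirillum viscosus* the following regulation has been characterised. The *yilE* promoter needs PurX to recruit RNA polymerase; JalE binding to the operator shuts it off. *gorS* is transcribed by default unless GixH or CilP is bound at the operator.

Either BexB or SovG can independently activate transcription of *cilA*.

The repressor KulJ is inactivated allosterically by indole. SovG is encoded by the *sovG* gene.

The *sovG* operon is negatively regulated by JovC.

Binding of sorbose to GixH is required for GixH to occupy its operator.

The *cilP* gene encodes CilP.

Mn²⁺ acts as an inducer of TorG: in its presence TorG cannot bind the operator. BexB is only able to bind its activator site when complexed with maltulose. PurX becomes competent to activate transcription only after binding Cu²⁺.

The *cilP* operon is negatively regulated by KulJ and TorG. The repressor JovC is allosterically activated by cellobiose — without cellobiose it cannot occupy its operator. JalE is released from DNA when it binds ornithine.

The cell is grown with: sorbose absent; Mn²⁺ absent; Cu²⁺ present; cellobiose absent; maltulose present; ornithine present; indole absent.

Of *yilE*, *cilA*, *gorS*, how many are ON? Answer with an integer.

Cu²⁺ is present, so PurX is active.
Ornithine is present, so JalE is inactive.
No repressor is bound and PurX is active, so *yilE* is transcribed.
→ *yilE* is ON.
Maltulose is present, so BexB is active.
Cellobiose is absent, so JovC is inactive.
With no repressor bound, *sovG* is transcribed.
So SovG is produced and active.
Activator BexB is present, so *cilA* is transcribed.
→ *cilA* is ON.
Sorbose is absent, so GixH is inactive.
Indole is absent, so KulJ is active.
Mn²⁺ is absent, so TorG is active.
With repressor KulJ bound, *cilP* is not transcribed.
So CilP is not produced.
With no repressor bound, *gorS* is transcribed.
→ *gorS* is ON.
3 of the 3 genes are transcribed.

3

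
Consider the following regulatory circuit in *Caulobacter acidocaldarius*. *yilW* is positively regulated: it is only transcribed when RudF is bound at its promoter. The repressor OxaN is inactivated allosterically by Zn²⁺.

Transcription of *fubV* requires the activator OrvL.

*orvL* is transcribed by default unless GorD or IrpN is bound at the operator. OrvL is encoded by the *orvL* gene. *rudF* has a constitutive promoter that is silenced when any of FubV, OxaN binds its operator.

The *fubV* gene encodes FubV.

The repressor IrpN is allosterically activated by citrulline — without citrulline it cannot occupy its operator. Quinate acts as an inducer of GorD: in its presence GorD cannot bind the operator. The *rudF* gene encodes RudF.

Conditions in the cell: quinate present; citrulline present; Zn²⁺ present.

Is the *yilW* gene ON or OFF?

ON

Quinate is present, so GorD is inactive.
Citrulline is present, so IrpN is active.
With repressor IrpN bound, *orvL* is not transcribed.
So OrvL is not produced.
Required activator OrvL is absent, so *fubV* is not transcribed.
So FubV is not produced.
Zn²⁺ is present, so OxaN is inactive.
With no repressor bound, *rudF* is transcribed.
So RudF is produced and active.
No repressor is bound and RudF is active, so *yilW* is transcribed.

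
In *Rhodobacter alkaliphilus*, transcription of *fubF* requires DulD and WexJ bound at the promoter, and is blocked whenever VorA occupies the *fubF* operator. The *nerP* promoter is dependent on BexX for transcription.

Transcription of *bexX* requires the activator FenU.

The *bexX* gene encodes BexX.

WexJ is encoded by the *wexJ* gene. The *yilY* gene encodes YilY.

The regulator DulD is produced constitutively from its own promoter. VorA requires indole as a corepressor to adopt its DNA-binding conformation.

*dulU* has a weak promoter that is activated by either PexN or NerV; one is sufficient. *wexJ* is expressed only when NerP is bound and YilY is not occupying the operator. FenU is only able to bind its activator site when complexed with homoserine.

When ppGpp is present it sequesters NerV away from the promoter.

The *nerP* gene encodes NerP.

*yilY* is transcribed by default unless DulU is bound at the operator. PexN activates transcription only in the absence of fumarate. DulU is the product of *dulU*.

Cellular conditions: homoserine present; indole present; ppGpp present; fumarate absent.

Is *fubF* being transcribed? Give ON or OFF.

Indole is present, so VorA is active.
DulD is produced constitutively and is active.
Fumarate is absent, so PexN is active.
ppGpp is present, so NerV is inactive.
Activator PexN is present, so *dulU* is transcribed.
So DulU is produced and active.
With repressor DulU bound, *yilY* is not transcribed.
So YilY is not produced.
Homoserine is present, so FenU is active.
No repressor is bound and FenU is active, so *bexX* is transcribed.
So BexX is produced and active.
No repressor is bound and BexX is active, so *nerP* is transcribed.
So NerP is produced and active.
No repressor is bound and NerP is active, so *wexJ* is transcribed.
So WexJ is produced and active.
With repressor VorA bound, *fubF* is not transcribed.

OFF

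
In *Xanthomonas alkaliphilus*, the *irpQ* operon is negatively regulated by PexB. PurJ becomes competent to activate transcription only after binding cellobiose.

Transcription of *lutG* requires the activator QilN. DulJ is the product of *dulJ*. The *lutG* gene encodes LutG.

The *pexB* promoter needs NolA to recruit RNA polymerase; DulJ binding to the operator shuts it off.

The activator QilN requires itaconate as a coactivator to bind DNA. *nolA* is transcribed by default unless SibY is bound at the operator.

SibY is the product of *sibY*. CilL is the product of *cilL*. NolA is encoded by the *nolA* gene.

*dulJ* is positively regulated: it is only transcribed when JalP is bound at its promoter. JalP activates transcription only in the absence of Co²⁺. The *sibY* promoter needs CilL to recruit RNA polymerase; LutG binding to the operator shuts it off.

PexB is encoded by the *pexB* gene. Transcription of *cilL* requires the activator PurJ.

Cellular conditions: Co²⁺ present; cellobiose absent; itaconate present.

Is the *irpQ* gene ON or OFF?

OFF

Itaconate is present, so QilN is active.
No repressor is bound and QilN is active, so *lutG* is transcribed.
So LutG is produced and active.
Cellobiose is absent, so PurJ is inactive.
Required activator PurJ is absent, so *cilL* is not transcribed.
So CilL is not produced.
With repressor LutG bound, *sibY* is not transcribed.
So SibY is not produced.
With no repressor bound, *nolA* is transcribed.
So NolA is produced and active.
Co²⁺ is present, so JalP is inactive.
Required activator JalP is absent, so *dulJ* is not transcribed.
So DulJ is not produced.
No repressor is bound and NolA is active, so *pexB* is transcribed.
So PexB is produced and active.
With repressor PexB bound, *irpQ* is not transcribed.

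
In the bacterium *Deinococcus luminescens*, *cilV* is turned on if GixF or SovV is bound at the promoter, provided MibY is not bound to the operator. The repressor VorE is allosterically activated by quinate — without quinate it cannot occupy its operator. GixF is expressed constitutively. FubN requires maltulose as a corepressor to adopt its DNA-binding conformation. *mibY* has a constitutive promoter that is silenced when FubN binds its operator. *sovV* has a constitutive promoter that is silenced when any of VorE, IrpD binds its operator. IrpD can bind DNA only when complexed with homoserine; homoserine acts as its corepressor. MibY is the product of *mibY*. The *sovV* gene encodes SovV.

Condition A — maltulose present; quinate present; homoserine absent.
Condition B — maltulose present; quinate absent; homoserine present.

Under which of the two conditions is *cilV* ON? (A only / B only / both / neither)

Condition A:
Maltulose is present, so FubN is active.
With repressor FubN bound, *mibY* is not transcribed.
So MibY is not produced.
GixF is produced constitutively and is active.
Quinate is present, so VorE is active.
Homoserine is absent, so IrpD is inactive.
With repressor VorE bound, *sovV* is not transcribed.
So SovV is not produced.
Activator GixF is present, so *cilV* is transcribed.
→ *cilV* is ON in A.
Condition B:
Maltulose is present, so FubN is active.
With repressor FubN bound, *mibY* is not transcribed.
So MibY is not produced.
GixF is produced constitutively and is active.
Quinate is absent, so VorE is inactive.
Homoserine is present, so IrpD is active.
With repressor IrpD bound, *sovV* is not transcribed.
So SovV is not produced.
Activator GixF is present, so *cilV* is transcribed.
→ *cilV* is ON in B.

both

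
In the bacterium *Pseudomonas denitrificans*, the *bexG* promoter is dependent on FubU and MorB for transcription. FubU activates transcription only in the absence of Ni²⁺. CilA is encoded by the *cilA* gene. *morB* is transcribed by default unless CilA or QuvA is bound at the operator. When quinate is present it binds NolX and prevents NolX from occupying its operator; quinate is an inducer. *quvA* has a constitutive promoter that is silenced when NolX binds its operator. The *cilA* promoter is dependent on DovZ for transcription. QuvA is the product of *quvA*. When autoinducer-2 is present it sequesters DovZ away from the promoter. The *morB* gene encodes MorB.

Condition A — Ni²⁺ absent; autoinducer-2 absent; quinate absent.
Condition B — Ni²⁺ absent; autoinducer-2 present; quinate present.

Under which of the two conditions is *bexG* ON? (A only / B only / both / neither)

neither

Condition A:
Ni²⁺ is absent, so FubU is active.
Autoinducer-2 is absent, so DovZ is active.
No repressor is bound and DovZ is active, so *cilA* is transcribed.
So CilA is produced and active.
Quinate is absent, so NolX is active.
With repressor NolX bound, *quvA* is not transcribed.
So QuvA is not produced.
With repressor CilA bound, *morB* is not transcribed.
So MorB is not produced.
Required activator MorB is absent, so *bexG* is not transcribed.
→ *bexG* is OFF in A.
Condition B:
Ni²⁺ is absent, so FubU is active.
Autoinducer-2 is present, so DovZ is inactive.
Required activator DovZ is absent, so *cilA* is not transcribed.
So CilA is not produced.
Quinate is present, so NolX is inactive.
With no repressor bound, *quvA* is transcribed.
So QuvA is produced and active.
With repressor QuvA bound, *morB* is not transcribed.
So MorB is not produced.
Required activator MorB is absent, so *bexG* is not transcribed.
→ *bexG* is OFF in B.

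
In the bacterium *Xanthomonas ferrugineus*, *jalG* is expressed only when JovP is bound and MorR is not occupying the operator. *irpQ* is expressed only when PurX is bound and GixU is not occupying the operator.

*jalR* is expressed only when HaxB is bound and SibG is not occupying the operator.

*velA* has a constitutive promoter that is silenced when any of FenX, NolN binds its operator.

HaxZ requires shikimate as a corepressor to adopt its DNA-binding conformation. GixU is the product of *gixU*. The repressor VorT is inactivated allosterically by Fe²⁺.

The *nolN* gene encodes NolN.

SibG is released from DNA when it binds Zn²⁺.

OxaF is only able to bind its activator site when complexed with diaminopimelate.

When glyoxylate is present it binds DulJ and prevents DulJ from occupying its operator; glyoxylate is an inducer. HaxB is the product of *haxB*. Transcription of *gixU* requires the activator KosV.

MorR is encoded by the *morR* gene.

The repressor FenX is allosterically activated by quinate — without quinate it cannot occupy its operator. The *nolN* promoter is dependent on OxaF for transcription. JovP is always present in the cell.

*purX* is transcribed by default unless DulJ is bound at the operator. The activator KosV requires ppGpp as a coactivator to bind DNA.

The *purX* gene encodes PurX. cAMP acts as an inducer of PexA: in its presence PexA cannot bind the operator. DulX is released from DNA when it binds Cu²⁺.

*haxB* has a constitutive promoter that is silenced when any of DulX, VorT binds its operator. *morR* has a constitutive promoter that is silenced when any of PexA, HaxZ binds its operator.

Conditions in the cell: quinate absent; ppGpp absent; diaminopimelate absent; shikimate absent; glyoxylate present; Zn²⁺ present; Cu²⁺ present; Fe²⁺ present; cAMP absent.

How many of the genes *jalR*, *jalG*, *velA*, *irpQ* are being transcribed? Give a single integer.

Cu²⁺ is present, so DulX is inactive.
Fe²⁺ is present, so VorT is inactive.
With no repressor bound, *haxB* is transcribed.
So HaxB is produced and active.
Zn²⁺ is present, so SibG is inactive.
No repressor is bound and HaxB is active, so *jalR* is transcribed.
→ *jalR* is ON.
JovP is produced constitutively and is active.
cAMP is absent, so PexA is active.
Shikimate is absent, so HaxZ is inactive.
With repressor PexA bound, *morR* is not transcribed.
So MorR is not produced.
No repressor is bound and JovP is active, so *jalG* is transcribed.
→ *jalG* is ON.
Quinate is absent, so FenX is inactive.
Diaminopimelate is absent, so OxaF is inactive.
Required activator OxaF is absent, so *nolN* is not transcribed.
So NolN is not produced.
With no repressor bound, *velA* is transcribed.
→ *velA* is ON.
Glyoxylate is present, so DulJ is inactive.
With no repressor bound, *purX* is transcribed.
So PurX is produced and active.
ppGpp is absent, so KosV is inactive.
Required activator KosV is absent, so *gixU* is not transcribed.
So GixU is not produced.
No repressor is bound and PurX is active, so *irpQ* is transcribed.
→ *irpQ* is ON.
4 of the 4 genes are transcribed.

4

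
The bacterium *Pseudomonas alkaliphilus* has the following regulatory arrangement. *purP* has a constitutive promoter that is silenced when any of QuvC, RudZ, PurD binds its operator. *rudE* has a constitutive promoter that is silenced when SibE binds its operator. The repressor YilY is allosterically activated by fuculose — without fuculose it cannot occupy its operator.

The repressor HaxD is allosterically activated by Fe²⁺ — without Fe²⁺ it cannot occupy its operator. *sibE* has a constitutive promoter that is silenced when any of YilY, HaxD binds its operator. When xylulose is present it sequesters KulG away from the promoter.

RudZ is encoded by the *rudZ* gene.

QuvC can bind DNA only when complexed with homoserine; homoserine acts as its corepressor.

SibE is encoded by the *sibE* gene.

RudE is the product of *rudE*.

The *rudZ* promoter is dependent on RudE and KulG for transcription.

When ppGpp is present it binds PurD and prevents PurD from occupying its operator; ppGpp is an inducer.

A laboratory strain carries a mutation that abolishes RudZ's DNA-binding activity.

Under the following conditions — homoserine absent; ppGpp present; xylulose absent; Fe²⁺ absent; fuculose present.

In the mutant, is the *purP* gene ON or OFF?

ON

Homoserine is absent, so QuvC is inactive.
RudZ is non-functional in this strain, so it has no effect.
ppGpp is present, so PurD is inactive.
With no repressor bound, *purP* is transcribed.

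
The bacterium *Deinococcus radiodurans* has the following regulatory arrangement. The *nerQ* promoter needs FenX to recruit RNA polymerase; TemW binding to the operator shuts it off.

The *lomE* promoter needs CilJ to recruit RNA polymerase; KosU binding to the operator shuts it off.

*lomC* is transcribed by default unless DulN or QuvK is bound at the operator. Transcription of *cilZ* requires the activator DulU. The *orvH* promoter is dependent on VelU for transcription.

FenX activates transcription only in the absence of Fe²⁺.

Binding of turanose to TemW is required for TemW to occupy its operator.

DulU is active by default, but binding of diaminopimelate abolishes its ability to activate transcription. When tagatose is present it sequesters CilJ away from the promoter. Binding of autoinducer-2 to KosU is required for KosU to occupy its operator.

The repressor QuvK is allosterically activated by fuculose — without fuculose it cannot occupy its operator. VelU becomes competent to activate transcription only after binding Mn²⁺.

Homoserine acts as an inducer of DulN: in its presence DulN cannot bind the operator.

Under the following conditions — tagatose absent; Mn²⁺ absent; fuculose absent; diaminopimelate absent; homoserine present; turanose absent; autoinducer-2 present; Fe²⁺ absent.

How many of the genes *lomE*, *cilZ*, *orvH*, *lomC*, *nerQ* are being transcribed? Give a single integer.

3

Autoinducer-2 is present, so KosU is active.
Tagatose is absent, so CilJ is active.
With repressor KosU bound, *lomE* is not transcribed.
→ *lomE* is OFF.
Diaminopimelate is absent, so DulU is active.
No repressor is bound and DulU is active, so *cilZ* is transcribed.
→ *cilZ* is ON.
Mn²⁺ is absent, so VelU is inactive.
Required activator VelU is absent, so *orvH* is not transcribed.
→ *orvH* is OFF.
Homoserine is present, so DulN is inactive.
Fuculose is absent, so QuvK is inactive.
With no repressor bound, *lomC* is transcribed.
→ *lomC* is ON.
Turanose is absent, so TemW is inactive.
Fe²⁺ is absent, so FenX is active.
No repressor is bound and FenX is active, so *nerQ* is transcribed.
→ *nerQ* is ON.
3 of the 5 genes are transcribed.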